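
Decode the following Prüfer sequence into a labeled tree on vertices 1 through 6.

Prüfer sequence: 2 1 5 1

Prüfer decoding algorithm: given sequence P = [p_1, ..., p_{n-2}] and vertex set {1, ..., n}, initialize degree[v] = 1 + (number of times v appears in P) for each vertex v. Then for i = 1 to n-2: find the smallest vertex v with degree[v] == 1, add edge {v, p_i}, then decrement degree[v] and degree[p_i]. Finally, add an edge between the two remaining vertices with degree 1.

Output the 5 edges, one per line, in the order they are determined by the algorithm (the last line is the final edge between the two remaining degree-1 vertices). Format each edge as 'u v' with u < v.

Initial degrees: {1:3, 2:2, 3:1, 4:1, 5:2, 6:1}
Step 1: smallest deg-1 vertex = 3, p_1 = 2. Add edge {2,3}. Now deg[3]=0, deg[2]=1.
Step 2: smallest deg-1 vertex = 2, p_2 = 1. Add edge {1,2}. Now deg[2]=0, deg[1]=2.
Step 3: smallest deg-1 vertex = 4, p_3 = 5. Add edge {4,5}. Now deg[4]=0, deg[5]=1.
Step 4: smallest deg-1 vertex = 5, p_4 = 1. Add edge {1,5}. Now deg[5]=0, deg[1]=1.
Final: two remaining deg-1 vertices are 1, 6. Add edge {1,6}.

Answer: 2 3
1 2
4 5
1 5
1 6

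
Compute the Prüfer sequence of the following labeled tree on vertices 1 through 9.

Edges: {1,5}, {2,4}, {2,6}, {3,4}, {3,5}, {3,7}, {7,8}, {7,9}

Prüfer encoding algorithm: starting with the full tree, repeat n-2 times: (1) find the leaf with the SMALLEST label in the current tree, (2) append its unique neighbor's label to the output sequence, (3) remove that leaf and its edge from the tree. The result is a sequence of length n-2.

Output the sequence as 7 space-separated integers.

Step 1: leaves = {1,6,8,9}. Remove smallest leaf 1, emit neighbor 5.
Step 2: leaves = {5,6,8,9}. Remove smallest leaf 5, emit neighbor 3.
Step 3: leaves = {6,8,9}. Remove smallest leaf 6, emit neighbor 2.
Step 4: leaves = {2,8,9}. Remove smallest leaf 2, emit neighbor 4.
Step 5: leaves = {4,8,9}. Remove smallest leaf 4, emit neighbor 3.
Step 6: leaves = {3,8,9}. Remove smallest leaf 3, emit neighbor 7.
Step 7: leaves = {8,9}. Remove smallest leaf 8, emit neighbor 7.
Done: 2 vertices remain (7, 9). Sequence = [5 3 2 4 3 7 7]

Answer: 5 3 2 4 3 7 7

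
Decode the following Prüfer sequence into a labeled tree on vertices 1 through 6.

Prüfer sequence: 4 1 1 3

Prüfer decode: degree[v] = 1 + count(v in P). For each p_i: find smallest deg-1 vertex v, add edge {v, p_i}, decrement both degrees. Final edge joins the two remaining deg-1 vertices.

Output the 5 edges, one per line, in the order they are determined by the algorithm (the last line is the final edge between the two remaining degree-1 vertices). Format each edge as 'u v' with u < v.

Initial degrees: {1:3, 2:1, 3:2, 4:2, 5:1, 6:1}
Step 1: smallest deg-1 vertex = 2, p_1 = 4. Add edge {2,4}. Now deg[2]=0, deg[4]=1.
Step 2: smallest deg-1 vertex = 4, p_2 = 1. Add edge {1,4}. Now deg[4]=0, deg[1]=2.
Step 3: smallest deg-1 vertex = 5, p_3 = 1. Add edge {1,5}. Now deg[5]=0, deg[1]=1.
Step 4: smallest deg-1 vertex = 1, p_4 = 3. Add edge {1,3}. Now deg[1]=0, deg[3]=1.
Final: two remaining deg-1 vertices are 3, 6. Add edge {3,6}.

Answer: 2 4
1 4
1 5
1 3
3 6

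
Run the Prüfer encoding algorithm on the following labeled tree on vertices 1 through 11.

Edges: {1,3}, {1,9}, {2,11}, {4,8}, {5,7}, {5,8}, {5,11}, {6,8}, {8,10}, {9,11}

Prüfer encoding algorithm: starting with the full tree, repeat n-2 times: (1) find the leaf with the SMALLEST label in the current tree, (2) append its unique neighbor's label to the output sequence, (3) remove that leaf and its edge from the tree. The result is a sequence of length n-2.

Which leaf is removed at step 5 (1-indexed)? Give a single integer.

Answer: 6

Derivation:
Step 1: current leaves = {2,3,4,6,7,10}. Remove leaf 2 (neighbor: 11).
Step 2: current leaves = {3,4,6,7,10}. Remove leaf 3 (neighbor: 1).
Step 3: current leaves = {1,4,6,7,10}. Remove leaf 1 (neighbor: 9).
Step 4: current leaves = {4,6,7,9,10}. Remove leaf 4 (neighbor: 8).
Step 5: current leaves = {6,7,9,10}. Remove leaf 6 (neighbor: 8).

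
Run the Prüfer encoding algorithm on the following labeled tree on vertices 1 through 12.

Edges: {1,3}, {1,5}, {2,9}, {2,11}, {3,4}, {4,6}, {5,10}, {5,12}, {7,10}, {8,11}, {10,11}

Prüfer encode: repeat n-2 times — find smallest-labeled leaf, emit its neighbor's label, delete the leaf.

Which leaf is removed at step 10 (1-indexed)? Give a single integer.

Step 1: current leaves = {6,7,8,9,12}. Remove leaf 6 (neighbor: 4).
Step 2: current leaves = {4,7,8,9,12}. Remove leaf 4 (neighbor: 3).
Step 3: current leaves = {3,7,8,9,12}. Remove leaf 3 (neighbor: 1).
Step 4: current leaves = {1,7,8,9,12}. Remove leaf 1 (neighbor: 5).
Step 5: current leaves = {7,8,9,12}. Remove leaf 7 (neighbor: 10).
Step 6: current leaves = {8,9,12}. Remove leaf 8 (neighbor: 11).
Step 7: current leaves = {9,12}. Remove leaf 9 (neighbor: 2).
Step 8: current leaves = {2,12}. Remove leaf 2 (neighbor: 11).
Step 9: current leaves = {11,12}. Remove leaf 11 (neighbor: 10).
Step 10: current leaves = {10,12}. Remove leaf 10 (neighbor: 5).

Answer: 10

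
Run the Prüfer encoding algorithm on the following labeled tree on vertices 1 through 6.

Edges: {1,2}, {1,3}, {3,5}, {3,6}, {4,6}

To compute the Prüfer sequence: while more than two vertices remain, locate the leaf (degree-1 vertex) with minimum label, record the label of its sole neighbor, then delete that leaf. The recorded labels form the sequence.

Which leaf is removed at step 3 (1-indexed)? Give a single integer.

Answer: 4

Derivation:
Step 1: current leaves = {2,4,5}. Remove leaf 2 (neighbor: 1).
Step 2: current leaves = {1,4,5}. Remove leaf 1 (neighbor: 3).
Step 3: current leaves = {4,5}. Remove leaf 4 (neighbor: 6).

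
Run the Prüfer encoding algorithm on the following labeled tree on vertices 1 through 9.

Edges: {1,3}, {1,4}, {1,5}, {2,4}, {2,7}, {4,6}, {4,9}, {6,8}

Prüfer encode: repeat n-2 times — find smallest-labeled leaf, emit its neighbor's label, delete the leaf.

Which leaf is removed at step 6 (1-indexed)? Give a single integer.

Step 1: current leaves = {3,5,7,8,9}. Remove leaf 3 (neighbor: 1).
Step 2: current leaves = {5,7,8,9}. Remove leaf 5 (neighbor: 1).
Step 3: current leaves = {1,7,8,9}. Remove leaf 1 (neighbor: 4).
Step 4: current leaves = {7,8,9}. Remove leaf 7 (neighbor: 2).
Step 5: current leaves = {2,8,9}. Remove leaf 2 (neighbor: 4).
Step 6: current leaves = {8,9}. Remove leaf 8 (neighbor: 6).

Answer: 8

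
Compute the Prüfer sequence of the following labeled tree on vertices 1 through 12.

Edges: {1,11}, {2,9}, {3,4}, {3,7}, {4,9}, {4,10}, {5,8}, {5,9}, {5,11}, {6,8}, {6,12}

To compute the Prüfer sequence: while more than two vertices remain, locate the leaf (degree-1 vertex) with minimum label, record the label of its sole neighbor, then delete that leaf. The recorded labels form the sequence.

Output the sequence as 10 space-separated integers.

Step 1: leaves = {1,2,7,10,12}. Remove smallest leaf 1, emit neighbor 11.
Step 2: leaves = {2,7,10,11,12}. Remove smallest leaf 2, emit neighbor 9.
Step 3: leaves = {7,10,11,12}. Remove smallest leaf 7, emit neighbor 3.
Step 4: leaves = {3,10,11,12}. Remove smallest leaf 3, emit neighbor 4.
Step 5: leaves = {10,11,12}. Remove smallest leaf 10, emit neighbor 4.
Step 6: leaves = {4,11,12}. Remove smallest leaf 4, emit neighbor 9.
Step 7: leaves = {9,11,12}. Remove smallest leaf 9, emit neighbor 5.
Step 8: leaves = {11,12}. Remove smallest leaf 11, emit neighbor 5.
Step 9: leaves = {5,12}. Remove smallest leaf 5, emit neighbor 8.
Step 10: leaves = {8,12}. Remove smallest leaf 8, emit neighbor 6.
Done: 2 vertices remain (6, 12). Sequence = [11 9 3 4 4 9 5 5 8 6]

Answer: 11 9 3 4 4 9 5 5 8 6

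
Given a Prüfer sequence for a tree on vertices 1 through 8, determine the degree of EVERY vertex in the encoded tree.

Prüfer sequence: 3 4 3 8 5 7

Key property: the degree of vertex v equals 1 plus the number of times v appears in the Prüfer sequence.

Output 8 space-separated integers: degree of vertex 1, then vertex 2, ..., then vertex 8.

p_1 = 3: count[3] becomes 1
p_2 = 4: count[4] becomes 1
p_3 = 3: count[3] becomes 2
p_4 = 8: count[8] becomes 1
p_5 = 5: count[5] becomes 1
p_6 = 7: count[7] becomes 1
Degrees (1 + count): deg[1]=1+0=1, deg[2]=1+0=1, deg[3]=1+2=3, deg[4]=1+1=2, deg[5]=1+1=2, deg[6]=1+0=1, deg[7]=1+1=2, deg[8]=1+1=2

Answer: 1 1 3 2 2 1 2 2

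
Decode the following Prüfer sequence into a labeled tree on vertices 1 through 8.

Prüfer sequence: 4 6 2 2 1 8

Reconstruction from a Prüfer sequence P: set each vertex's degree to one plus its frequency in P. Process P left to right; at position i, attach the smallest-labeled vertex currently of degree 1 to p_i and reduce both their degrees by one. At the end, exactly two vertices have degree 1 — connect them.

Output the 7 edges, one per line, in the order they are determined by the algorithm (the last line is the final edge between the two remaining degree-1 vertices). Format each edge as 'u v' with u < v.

Initial degrees: {1:2, 2:3, 3:1, 4:2, 5:1, 6:2, 7:1, 8:2}
Step 1: smallest deg-1 vertex = 3, p_1 = 4. Add edge {3,4}. Now deg[3]=0, deg[4]=1.
Step 2: smallest deg-1 vertex = 4, p_2 = 6. Add edge {4,6}. Now deg[4]=0, deg[6]=1.
Step 3: smallest deg-1 vertex = 5, p_3 = 2. Add edge {2,5}. Now deg[5]=0, deg[2]=2.
Step 4: smallest deg-1 vertex = 6, p_4 = 2. Add edge {2,6}. Now deg[6]=0, deg[2]=1.
Step 5: smallest deg-1 vertex = 2, p_5 = 1. Add edge {1,2}. Now deg[2]=0, deg[1]=1.
Step 6: smallest deg-1 vertex = 1, p_6 = 8. Add edge {1,8}. Now deg[1]=0, deg[8]=1.
Final: two remaining deg-1 vertices are 7, 8. Add edge {7,8}.

Answer: 3 4
4 6
2 5
2 6
1 2
1 8
7 8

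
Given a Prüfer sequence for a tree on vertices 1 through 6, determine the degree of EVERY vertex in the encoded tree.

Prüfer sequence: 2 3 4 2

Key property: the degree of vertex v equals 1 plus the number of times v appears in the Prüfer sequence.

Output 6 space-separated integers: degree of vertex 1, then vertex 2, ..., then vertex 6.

p_1 = 2: count[2] becomes 1
p_2 = 3: count[3] becomes 1
p_3 = 4: count[4] becomes 1
p_4 = 2: count[2] becomes 2
Degrees (1 + count): deg[1]=1+0=1, deg[2]=1+2=3, deg[3]=1+1=2, deg[4]=1+1=2, deg[5]=1+0=1, deg[6]=1+0=1

Answer: 1 3 2 2 1 1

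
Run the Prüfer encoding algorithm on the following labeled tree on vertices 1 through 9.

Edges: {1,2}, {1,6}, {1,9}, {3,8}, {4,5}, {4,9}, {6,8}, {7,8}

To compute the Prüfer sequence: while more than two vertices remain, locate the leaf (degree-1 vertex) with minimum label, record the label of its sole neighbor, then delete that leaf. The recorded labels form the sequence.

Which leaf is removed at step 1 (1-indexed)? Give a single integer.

Answer: 2

Derivation:
Step 1: current leaves = {2,3,5,7}. Remove leaf 2 (neighbor: 1).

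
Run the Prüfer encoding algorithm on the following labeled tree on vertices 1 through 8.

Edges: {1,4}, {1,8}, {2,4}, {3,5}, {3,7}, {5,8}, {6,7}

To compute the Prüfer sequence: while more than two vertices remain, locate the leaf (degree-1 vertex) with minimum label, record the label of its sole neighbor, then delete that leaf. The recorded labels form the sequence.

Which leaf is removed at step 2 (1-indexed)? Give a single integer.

Answer: 4

Derivation:
Step 1: current leaves = {2,6}. Remove leaf 2 (neighbor: 4).
Step 2: current leaves = {4,6}. Remove leaf 4 (neighbor: 1).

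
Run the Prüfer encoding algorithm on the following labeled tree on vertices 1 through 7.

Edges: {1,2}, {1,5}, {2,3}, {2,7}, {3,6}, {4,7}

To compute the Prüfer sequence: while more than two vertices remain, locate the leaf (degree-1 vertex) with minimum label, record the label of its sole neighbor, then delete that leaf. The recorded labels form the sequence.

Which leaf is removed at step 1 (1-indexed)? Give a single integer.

Step 1: current leaves = {4,5,6}. Remove leaf 4 (neighbor: 7).

Answer: 4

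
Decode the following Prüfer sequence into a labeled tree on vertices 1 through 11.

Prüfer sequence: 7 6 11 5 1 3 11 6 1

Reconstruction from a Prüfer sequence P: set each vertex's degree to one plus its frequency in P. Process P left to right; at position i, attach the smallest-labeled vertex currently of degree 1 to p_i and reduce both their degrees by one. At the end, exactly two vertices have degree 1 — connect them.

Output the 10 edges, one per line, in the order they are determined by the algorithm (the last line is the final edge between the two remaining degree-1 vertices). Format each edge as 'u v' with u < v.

Answer: 2 7
4 6
7 11
5 8
1 5
3 9
3 11
6 10
1 6
1 11

Derivation:
Initial degrees: {1:3, 2:1, 3:2, 4:1, 5:2, 6:3, 7:2, 8:1, 9:1, 10:1, 11:3}
Step 1: smallest deg-1 vertex = 2, p_1 = 7. Add edge {2,7}. Now deg[2]=0, deg[7]=1.
Step 2: smallest deg-1 vertex = 4, p_2 = 6. Add edge {4,6}. Now deg[4]=0, deg[6]=2.
Step 3: smallest deg-1 vertex = 7, p_3 = 11. Add edge {7,11}. Now deg[7]=0, deg[11]=2.
Step 4: smallest deg-1 vertex = 8, p_4 = 5. Add edge {5,8}. Now deg[8]=0, deg[5]=1.
Step 5: smallest deg-1 vertex = 5, p_5 = 1. Add edge {1,5}. Now deg[5]=0, deg[1]=2.
Step 6: smallest deg-1 vertex = 9, p_6 = 3. Add edge {3,9}. Now deg[9]=0, deg[3]=1.
Step 7: smallest deg-1 vertex = 3, p_7 = 11. Add edge {3,11}. Now deg[3]=0, deg[11]=1.
Step 8: smallest deg-1 vertex = 10, p_8 = 6. Add edge {6,10}. Now deg[10]=0, deg[6]=1.
Step 9: smallest deg-1 vertex = 6, p_9 = 1. Add edge {1,6}. Now deg[6]=0, deg[1]=1.
Final: two remaining deg-1 vertices are 1, 11. Add edge {1,11}.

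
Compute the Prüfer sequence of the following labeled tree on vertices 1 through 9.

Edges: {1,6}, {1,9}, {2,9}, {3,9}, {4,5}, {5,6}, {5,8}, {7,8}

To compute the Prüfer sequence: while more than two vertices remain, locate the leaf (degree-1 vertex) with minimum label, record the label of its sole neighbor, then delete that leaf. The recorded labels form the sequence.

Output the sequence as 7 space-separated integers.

Answer: 9 9 5 8 5 6 1

Derivation:
Step 1: leaves = {2,3,4,7}. Remove smallest leaf 2, emit neighbor 9.
Step 2: leaves = {3,4,7}. Remove smallest leaf 3, emit neighbor 9.
Step 3: leaves = {4,7,9}. Remove smallest leaf 4, emit neighbor 5.
Step 4: leaves = {7,9}. Remove smallest leaf 7, emit neighbor 8.
Step 5: leaves = {8,9}. Remove smallest leaf 8, emit neighbor 5.
Step 6: leaves = {5,9}. Remove smallest leaf 5, emit neighbor 6.
Step 7: leaves = {6,9}. Remove smallest leaf 6, emit neighbor 1.
Done: 2 vertices remain (1, 9). Sequence = [9 9 5 8 5 6 1]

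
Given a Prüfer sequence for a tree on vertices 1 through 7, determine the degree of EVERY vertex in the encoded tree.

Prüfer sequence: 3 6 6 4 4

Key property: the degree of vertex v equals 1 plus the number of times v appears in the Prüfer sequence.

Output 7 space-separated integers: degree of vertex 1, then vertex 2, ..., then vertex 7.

p_1 = 3: count[3] becomes 1
p_2 = 6: count[6] becomes 1
p_3 = 6: count[6] becomes 2
p_4 = 4: count[4] becomes 1
p_5 = 4: count[4] becomes 2
Degrees (1 + count): deg[1]=1+0=1, deg[2]=1+0=1, deg[3]=1+1=2, deg[4]=1+2=3, deg[5]=1+0=1, deg[6]=1+2=3, deg[7]=1+0=1

Answer: 1 1 2 3 1 3 1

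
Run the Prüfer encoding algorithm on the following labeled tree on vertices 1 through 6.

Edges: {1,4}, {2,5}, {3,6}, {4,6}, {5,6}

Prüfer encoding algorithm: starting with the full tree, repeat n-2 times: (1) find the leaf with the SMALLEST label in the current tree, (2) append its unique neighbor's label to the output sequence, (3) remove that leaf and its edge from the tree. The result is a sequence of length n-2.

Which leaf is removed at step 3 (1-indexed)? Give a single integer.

Step 1: current leaves = {1,2,3}. Remove leaf 1 (neighbor: 4).
Step 2: current leaves = {2,3,4}. Remove leaf 2 (neighbor: 5).
Step 3: current leaves = {3,4,5}. Remove leaf 3 (neighbor: 6).

Answer: 3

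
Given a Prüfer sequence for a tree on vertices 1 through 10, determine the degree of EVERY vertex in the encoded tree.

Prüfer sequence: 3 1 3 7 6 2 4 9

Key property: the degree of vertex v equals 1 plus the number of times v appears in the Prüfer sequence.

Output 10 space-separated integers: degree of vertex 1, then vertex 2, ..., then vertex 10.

p_1 = 3: count[3] becomes 1
p_2 = 1: count[1] becomes 1
p_3 = 3: count[3] becomes 2
p_4 = 7: count[7] becomes 1
p_5 = 6: count[6] becomes 1
p_6 = 2: count[2] becomes 1
p_7 = 4: count[4] becomes 1
p_8 = 9: count[9] becomes 1
Degrees (1 + count): deg[1]=1+1=2, deg[2]=1+1=2, deg[3]=1+2=3, deg[4]=1+1=2, deg[5]=1+0=1, deg[6]=1+1=2, deg[7]=1+1=2, deg[8]=1+0=1, deg[9]=1+1=2, deg[10]=1+0=1

Answer: 2 2 3 2 1 2 2 1 2 1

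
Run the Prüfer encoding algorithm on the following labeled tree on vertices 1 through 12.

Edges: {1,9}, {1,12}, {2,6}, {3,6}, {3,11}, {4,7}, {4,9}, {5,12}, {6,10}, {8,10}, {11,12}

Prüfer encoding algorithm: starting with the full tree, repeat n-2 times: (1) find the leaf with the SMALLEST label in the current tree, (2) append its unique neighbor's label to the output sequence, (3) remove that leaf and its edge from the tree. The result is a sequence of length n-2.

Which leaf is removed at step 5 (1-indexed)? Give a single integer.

Step 1: current leaves = {2,5,7,8}. Remove leaf 2 (neighbor: 6).
Step 2: current leaves = {5,7,8}. Remove leaf 5 (neighbor: 12).
Step 3: current leaves = {7,8}. Remove leaf 7 (neighbor: 4).
Step 4: current leaves = {4,8}. Remove leaf 4 (neighbor: 9).
Step 5: current leaves = {8,9}. Remove leaf 8 (neighbor: 10).

Answer: 8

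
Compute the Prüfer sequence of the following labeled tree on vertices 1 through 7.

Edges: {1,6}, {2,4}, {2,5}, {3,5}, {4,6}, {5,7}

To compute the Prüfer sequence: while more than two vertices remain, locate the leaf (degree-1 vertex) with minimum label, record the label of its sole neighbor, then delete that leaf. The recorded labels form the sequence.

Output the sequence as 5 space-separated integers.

Step 1: leaves = {1,3,7}. Remove smallest leaf 1, emit neighbor 6.
Step 2: leaves = {3,6,7}. Remove smallest leaf 3, emit neighbor 5.
Step 3: leaves = {6,7}. Remove smallest leaf 6, emit neighbor 4.
Step 4: leaves = {4,7}. Remove smallest leaf 4, emit neighbor 2.
Step 5: leaves = {2,7}. Remove smallest leaf 2, emit neighbor 5.
Done: 2 vertices remain (5, 7). Sequence = [6 5 4 2 5]

Answer: 6 5 4 2 5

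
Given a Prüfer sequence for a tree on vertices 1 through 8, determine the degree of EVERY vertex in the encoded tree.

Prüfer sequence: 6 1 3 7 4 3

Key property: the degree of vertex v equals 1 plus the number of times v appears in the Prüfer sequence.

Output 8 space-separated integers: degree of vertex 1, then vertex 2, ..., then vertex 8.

p_1 = 6: count[6] becomes 1
p_2 = 1: count[1] becomes 1
p_3 = 3: count[3] becomes 1
p_4 = 7: count[7] becomes 1
p_5 = 4: count[4] becomes 1
p_6 = 3: count[3] becomes 2
Degrees (1 + count): deg[1]=1+1=2, deg[2]=1+0=1, deg[3]=1+2=3, deg[4]=1+1=2, deg[5]=1+0=1, deg[6]=1+1=2, deg[7]=1+1=2, deg[8]=1+0=1

Answer: 2 1 3 2 1 2 2 1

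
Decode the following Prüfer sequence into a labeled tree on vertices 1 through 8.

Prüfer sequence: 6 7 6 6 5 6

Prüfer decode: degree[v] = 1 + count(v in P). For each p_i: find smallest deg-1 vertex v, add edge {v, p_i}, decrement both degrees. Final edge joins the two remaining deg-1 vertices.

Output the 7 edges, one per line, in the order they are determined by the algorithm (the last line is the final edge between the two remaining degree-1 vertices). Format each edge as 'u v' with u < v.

Initial degrees: {1:1, 2:1, 3:1, 4:1, 5:2, 6:5, 7:2, 8:1}
Step 1: smallest deg-1 vertex = 1, p_1 = 6. Add edge {1,6}. Now deg[1]=0, deg[6]=4.
Step 2: smallest deg-1 vertex = 2, p_2 = 7. Add edge {2,7}. Now deg[2]=0, deg[7]=1.
Step 3: smallest deg-1 vertex = 3, p_3 = 6. Add edge {3,6}. Now deg[3]=0, deg[6]=3.
Step 4: smallest deg-1 vertex = 4, p_4 = 6. Add edge {4,6}. Now deg[4]=0, deg[6]=2.
Step 5: smallest deg-1 vertex = 7, p_5 = 5. Add edge {5,7}. Now deg[7]=0, deg[5]=1.
Step 6: smallest deg-1 vertex = 5, p_6 = 6. Add edge {5,6}. Now deg[5]=0, deg[6]=1.
Final: two remaining deg-1 vertices are 6, 8. Add edge {6,8}.

Answer: 1 6
2 7
3 6
4 6
5 7
5 6
6 8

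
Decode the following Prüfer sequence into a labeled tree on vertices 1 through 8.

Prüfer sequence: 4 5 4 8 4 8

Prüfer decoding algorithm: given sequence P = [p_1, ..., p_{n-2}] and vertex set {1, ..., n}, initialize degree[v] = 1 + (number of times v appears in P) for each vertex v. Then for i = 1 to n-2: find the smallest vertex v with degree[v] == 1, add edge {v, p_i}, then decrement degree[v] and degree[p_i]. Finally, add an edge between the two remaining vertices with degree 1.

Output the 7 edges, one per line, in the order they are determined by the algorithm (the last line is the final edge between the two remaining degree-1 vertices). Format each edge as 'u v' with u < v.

Answer: 1 4
2 5
3 4
5 8
4 6
4 8
7 8

Derivation:
Initial degrees: {1:1, 2:1, 3:1, 4:4, 5:2, 6:1, 7:1, 8:3}
Step 1: smallest deg-1 vertex = 1, p_1 = 4. Add edge {1,4}. Now deg[1]=0, deg[4]=3.
Step 2: smallest deg-1 vertex = 2, p_2 = 5. Add edge {2,5}. Now deg[2]=0, deg[5]=1.
Step 3: smallest deg-1 vertex = 3, p_3 = 4. Add edge {3,4}. Now deg[3]=0, deg[4]=2.
Step 4: smallest deg-1 vertex = 5, p_4 = 8. Add edge {5,8}. Now deg[5]=0, deg[8]=2.
Step 5: smallest deg-1 vertex = 6, p_5 = 4. Add edge {4,6}. Now deg[6]=0, deg[4]=1.
Step 6: smallest deg-1 vertex = 4, p_6 = 8. Add edge {4,8}. Now deg[4]=0, deg[8]=1.
Final: two remaining deg-1 vertices are 7, 8. Add edge {7,8}.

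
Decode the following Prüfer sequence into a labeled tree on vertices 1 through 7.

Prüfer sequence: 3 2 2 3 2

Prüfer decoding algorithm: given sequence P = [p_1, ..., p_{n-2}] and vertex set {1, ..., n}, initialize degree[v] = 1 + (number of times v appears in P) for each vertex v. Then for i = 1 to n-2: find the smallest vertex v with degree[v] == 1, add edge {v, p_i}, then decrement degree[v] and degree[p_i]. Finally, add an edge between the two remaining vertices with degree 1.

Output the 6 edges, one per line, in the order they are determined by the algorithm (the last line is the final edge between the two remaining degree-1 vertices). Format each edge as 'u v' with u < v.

Answer: 1 3
2 4
2 5
3 6
2 3
2 7

Derivation:
Initial degrees: {1:1, 2:4, 3:3, 4:1, 5:1, 6:1, 7:1}
Step 1: smallest deg-1 vertex = 1, p_1 = 3. Add edge {1,3}. Now deg[1]=0, deg[3]=2.
Step 2: smallest deg-1 vertex = 4, p_2 = 2. Add edge {2,4}. Now deg[4]=0, deg[2]=3.
Step 3: smallest deg-1 vertex = 5, p_3 = 2. Add edge {2,5}. Now deg[5]=0, deg[2]=2.
Step 4: smallest deg-1 vertex = 6, p_4 = 3. Add edge {3,6}. Now deg[6]=0, deg[3]=1.
Step 5: smallest deg-1 vertex = 3, p_5 = 2. Add edge {2,3}. Now deg[3]=0, deg[2]=1.
Final: two remaining deg-1 vertices are 2, 7. Add edge {2,7}.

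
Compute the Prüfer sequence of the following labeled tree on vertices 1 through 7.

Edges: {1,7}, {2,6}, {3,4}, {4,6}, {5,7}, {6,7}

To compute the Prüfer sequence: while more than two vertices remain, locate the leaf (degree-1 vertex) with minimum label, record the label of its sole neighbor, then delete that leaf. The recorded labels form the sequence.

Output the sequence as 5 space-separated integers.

Answer: 7 6 4 6 7

Derivation:
Step 1: leaves = {1,2,3,5}. Remove smallest leaf 1, emit neighbor 7.
Step 2: leaves = {2,3,5}. Remove smallest leaf 2, emit neighbor 6.
Step 3: leaves = {3,5}. Remove smallest leaf 3, emit neighbor 4.
Step 4: leaves = {4,5}. Remove smallest leaf 4, emit neighbor 6.
Step 5: leaves = {5,6}. Remove smallest leaf 5, emit neighbor 7.
Done: 2 vertices remain (6, 7). Sequence = [7 6 4 6 7]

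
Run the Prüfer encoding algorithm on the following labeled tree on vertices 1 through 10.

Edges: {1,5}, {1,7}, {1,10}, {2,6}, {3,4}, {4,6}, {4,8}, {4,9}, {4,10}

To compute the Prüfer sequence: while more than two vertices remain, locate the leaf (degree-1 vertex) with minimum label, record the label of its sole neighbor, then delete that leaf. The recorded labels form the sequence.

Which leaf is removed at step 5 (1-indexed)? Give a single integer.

Step 1: current leaves = {2,3,5,7,8,9}. Remove leaf 2 (neighbor: 6).
Step 2: current leaves = {3,5,6,7,8,9}. Remove leaf 3 (neighbor: 4).
Step 3: current leaves = {5,6,7,8,9}. Remove leaf 5 (neighbor: 1).
Step 4: current leaves = {6,7,8,9}. Remove leaf 6 (neighbor: 4).
Step 5: current leaves = {7,8,9}. Remove leaf 7 (neighbor: 1).

Answer: 7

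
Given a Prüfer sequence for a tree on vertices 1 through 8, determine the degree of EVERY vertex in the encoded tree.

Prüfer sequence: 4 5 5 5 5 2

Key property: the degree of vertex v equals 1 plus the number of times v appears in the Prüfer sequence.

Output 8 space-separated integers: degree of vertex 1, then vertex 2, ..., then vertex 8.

Answer: 1 2 1 2 5 1 1 1

Derivation:
p_1 = 4: count[4] becomes 1
p_2 = 5: count[5] becomes 1
p_3 = 5: count[5] becomes 2
p_4 = 5: count[5] becomes 3
p_5 = 5: count[5] becomes 4
p_6 = 2: count[2] becomes 1
Degrees (1 + count): deg[1]=1+0=1, deg[2]=1+1=2, deg[3]=1+0=1, deg[4]=1+1=2, deg[5]=1+4=5, deg[6]=1+0=1, deg[7]=1+0=1, deg[8]=1+0=1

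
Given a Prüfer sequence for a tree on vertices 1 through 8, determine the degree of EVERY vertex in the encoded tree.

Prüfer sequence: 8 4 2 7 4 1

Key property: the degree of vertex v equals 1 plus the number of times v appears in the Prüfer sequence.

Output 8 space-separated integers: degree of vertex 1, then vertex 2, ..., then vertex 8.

Answer: 2 2 1 3 1 1 2 2

Derivation:
p_1 = 8: count[8] becomes 1
p_2 = 4: count[4] becomes 1
p_3 = 2: count[2] becomes 1
p_4 = 7: count[7] becomes 1
p_5 = 4: count[4] becomes 2
p_6 = 1: count[1] becomes 1
Degrees (1 + count): deg[1]=1+1=2, deg[2]=1+1=2, deg[3]=1+0=1, deg[4]=1+2=3, deg[5]=1+0=1, deg[6]=1+0=1, deg[7]=1+1=2, deg[8]=1+1=2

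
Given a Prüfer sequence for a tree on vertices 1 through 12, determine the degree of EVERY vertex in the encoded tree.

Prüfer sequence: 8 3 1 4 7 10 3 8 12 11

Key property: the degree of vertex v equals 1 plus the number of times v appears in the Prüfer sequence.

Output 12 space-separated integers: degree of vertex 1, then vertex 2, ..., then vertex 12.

p_1 = 8: count[8] becomes 1
p_2 = 3: count[3] becomes 1
p_3 = 1: count[1] becomes 1
p_4 = 4: count[4] becomes 1
p_5 = 7: count[7] becomes 1
p_6 = 10: count[10] becomes 1
p_7 = 3: count[3] becomes 2
p_8 = 8: count[8] becomes 2
p_9 = 12: count[12] becomes 1
p_10 = 11: count[11] becomes 1
Degrees (1 + count): deg[1]=1+1=2, deg[2]=1+0=1, deg[3]=1+2=3, deg[4]=1+1=2, deg[5]=1+0=1, deg[6]=1+0=1, deg[7]=1+1=2, deg[8]=1+2=3, deg[9]=1+0=1, deg[10]=1+1=2, deg[11]=1+1=2, deg[12]=1+1=2

Answer: 2 1 3 2 1 1 2 3 1 2 2 2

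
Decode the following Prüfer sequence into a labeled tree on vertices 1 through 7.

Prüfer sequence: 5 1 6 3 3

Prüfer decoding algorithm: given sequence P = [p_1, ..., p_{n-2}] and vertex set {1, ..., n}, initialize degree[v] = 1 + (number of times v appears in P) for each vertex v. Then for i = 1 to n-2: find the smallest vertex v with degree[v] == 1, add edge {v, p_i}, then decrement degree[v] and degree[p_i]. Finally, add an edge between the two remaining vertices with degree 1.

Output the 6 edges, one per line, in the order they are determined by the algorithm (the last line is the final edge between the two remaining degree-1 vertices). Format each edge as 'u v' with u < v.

Initial degrees: {1:2, 2:1, 3:3, 4:1, 5:2, 6:2, 7:1}
Step 1: smallest deg-1 vertex = 2, p_1 = 5. Add edge {2,5}. Now deg[2]=0, deg[5]=1.
Step 2: smallest deg-1 vertex = 4, p_2 = 1. Add edge {1,4}. Now deg[4]=0, deg[1]=1.
Step 3: smallest deg-1 vertex = 1, p_3 = 6. Add edge {1,6}. Now deg[1]=0, deg[6]=1.
Step 4: smallest deg-1 vertex = 5, p_4 = 3. Add edge {3,5}. Now deg[5]=0, deg[3]=2.
Step 5: smallest deg-1 vertex = 6, p_5 = 3. Add edge {3,6}. Now deg[6]=0, deg[3]=1.
Final: two remaining deg-1 vertices are 3, 7. Add edge {3,7}.

Answer: 2 5
1 4
1 6
3 5
3 6
3 7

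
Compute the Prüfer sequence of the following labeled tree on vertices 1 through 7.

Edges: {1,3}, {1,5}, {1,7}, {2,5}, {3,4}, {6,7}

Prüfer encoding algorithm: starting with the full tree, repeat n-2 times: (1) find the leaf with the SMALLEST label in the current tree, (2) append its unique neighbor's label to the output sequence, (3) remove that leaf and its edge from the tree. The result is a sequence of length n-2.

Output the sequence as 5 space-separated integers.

Step 1: leaves = {2,4,6}. Remove smallest leaf 2, emit neighbor 5.
Step 2: leaves = {4,5,6}. Remove smallest leaf 4, emit neighbor 3.
Step 3: leaves = {3,5,6}. Remove smallest leaf 3, emit neighbor 1.
Step 4: leaves = {5,6}. Remove smallest leaf 5, emit neighbor 1.
Step 5: leaves = {1,6}. Remove smallest leaf 1, emit neighbor 7.
Done: 2 vertices remain (6, 7). Sequence = [5 3 1 1 7]

Answer: 5 3 1 1 7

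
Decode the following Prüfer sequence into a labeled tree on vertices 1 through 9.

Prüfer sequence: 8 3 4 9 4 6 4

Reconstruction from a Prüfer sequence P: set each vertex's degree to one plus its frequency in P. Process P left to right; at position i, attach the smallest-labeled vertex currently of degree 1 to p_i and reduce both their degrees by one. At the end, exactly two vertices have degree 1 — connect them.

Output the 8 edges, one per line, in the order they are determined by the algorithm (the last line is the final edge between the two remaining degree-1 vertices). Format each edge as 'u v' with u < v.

Initial degrees: {1:1, 2:1, 3:2, 4:4, 5:1, 6:2, 7:1, 8:2, 9:2}
Step 1: smallest deg-1 vertex = 1, p_1 = 8. Add edge {1,8}. Now deg[1]=0, deg[8]=1.
Step 2: smallest deg-1 vertex = 2, p_2 = 3. Add edge {2,3}. Now deg[2]=0, deg[3]=1.
Step 3: smallest deg-1 vertex = 3, p_3 = 4. Add edge {3,4}. Now deg[3]=0, deg[4]=3.
Step 4: smallest deg-1 vertex = 5, p_4 = 9. Add edge {5,9}. Now deg[5]=0, deg[9]=1.
Step 5: smallest deg-1 vertex = 7, p_5 = 4. Add edge {4,7}. Now deg[7]=0, deg[4]=2.
Step 6: smallest deg-1 vertex = 8, p_6 = 6. Add edge {6,8}. Now deg[8]=0, deg[6]=1.
Step 7: smallest deg-1 vertex = 6, p_7 = 4. Add edge {4,6}. Now deg[6]=0, deg[4]=1.
Final: two remaining deg-1 vertices are 4, 9. Add edge {4,9}.

Answer: 1 8
2 3
3 4
5 9
4 7
6 8
4 6
4 9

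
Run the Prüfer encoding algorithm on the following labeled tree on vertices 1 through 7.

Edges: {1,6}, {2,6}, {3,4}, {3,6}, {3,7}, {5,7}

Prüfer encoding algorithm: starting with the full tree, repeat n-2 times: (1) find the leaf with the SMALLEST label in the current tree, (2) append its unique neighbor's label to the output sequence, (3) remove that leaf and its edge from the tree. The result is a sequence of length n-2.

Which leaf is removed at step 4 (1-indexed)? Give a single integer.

Step 1: current leaves = {1,2,4,5}. Remove leaf 1 (neighbor: 6).
Step 2: current leaves = {2,4,5}. Remove leaf 2 (neighbor: 6).
Step 3: current leaves = {4,5,6}. Remove leaf 4 (neighbor: 3).
Step 4: current leaves = {5,6}. Remove leaf 5 (neighbor: 7).

Answer: 5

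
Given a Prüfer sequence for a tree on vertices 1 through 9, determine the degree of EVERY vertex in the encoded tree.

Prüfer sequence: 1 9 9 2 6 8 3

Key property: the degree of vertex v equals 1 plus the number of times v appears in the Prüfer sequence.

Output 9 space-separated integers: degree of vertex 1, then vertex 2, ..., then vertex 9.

p_1 = 1: count[1] becomes 1
p_2 = 9: count[9] becomes 1
p_3 = 9: count[9] becomes 2
p_4 = 2: count[2] becomes 1
p_5 = 6: count[6] becomes 1
p_6 = 8: count[8] becomes 1
p_7 = 3: count[3] becomes 1
Degrees (1 + count): deg[1]=1+1=2, deg[2]=1+1=2, deg[3]=1+1=2, deg[4]=1+0=1, deg[5]=1+0=1, deg[6]=1+1=2, deg[7]=1+0=1, deg[8]=1+1=2, deg[9]=1+2=3

Answer: 2 2 2 1 1 2 1 2 3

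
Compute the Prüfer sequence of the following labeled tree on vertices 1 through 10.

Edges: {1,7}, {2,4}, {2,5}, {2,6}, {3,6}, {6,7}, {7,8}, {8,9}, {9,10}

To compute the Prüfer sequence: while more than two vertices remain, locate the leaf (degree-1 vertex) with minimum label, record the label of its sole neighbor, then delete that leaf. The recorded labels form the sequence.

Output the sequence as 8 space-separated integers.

Answer: 7 6 2 2 6 7 8 9

Derivation:
Step 1: leaves = {1,3,4,5,10}. Remove smallest leaf 1, emit neighbor 7.
Step 2: leaves = {3,4,5,10}. Remove smallest leaf 3, emit neighbor 6.
Step 3: leaves = {4,5,10}. Remove smallest leaf 4, emit neighbor 2.
Step 4: leaves = {5,10}. Remove smallest leaf 5, emit neighbor 2.
Step 5: leaves = {2,10}. Remove smallest leaf 2, emit neighbor 6.
Step 6: leaves = {6,10}. Remove smallest leaf 6, emit neighbor 7.
Step 7: leaves = {7,10}. Remove smallest leaf 7, emit neighbor 8.
Step 8: leaves = {8,10}. Remove smallest leaf 8, emit neighbor 9.
Done: 2 vertices remain (9, 10). Sequence = [7 6 2 2 6 7 8 9]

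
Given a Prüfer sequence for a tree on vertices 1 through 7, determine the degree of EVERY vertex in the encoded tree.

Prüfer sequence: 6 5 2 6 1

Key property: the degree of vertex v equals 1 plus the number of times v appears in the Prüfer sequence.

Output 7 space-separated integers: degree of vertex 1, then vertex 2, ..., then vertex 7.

p_1 = 6: count[6] becomes 1
p_2 = 5: count[5] becomes 1
p_3 = 2: count[2] becomes 1
p_4 = 6: count[6] becomes 2
p_5 = 1: count[1] becomes 1
Degrees (1 + count): deg[1]=1+1=2, deg[2]=1+1=2, deg[3]=1+0=1, deg[4]=1+0=1, deg[5]=1+1=2, deg[6]=1+2=3, deg[7]=1+0=1

Answer: 2 2 1 1 2 3 1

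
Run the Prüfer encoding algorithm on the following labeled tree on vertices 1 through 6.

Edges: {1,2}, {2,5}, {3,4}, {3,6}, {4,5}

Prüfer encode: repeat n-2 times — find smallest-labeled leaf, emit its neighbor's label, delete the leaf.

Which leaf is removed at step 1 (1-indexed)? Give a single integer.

Step 1: current leaves = {1,6}. Remove leaf 1 (neighbor: 2).

Answer: 1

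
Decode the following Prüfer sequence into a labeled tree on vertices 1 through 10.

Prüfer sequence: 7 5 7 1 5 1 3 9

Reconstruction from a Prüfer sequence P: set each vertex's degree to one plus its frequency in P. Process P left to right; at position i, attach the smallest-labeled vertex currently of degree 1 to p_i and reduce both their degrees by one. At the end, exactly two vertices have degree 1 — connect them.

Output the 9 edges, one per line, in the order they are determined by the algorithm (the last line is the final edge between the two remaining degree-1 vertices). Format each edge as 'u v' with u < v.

Answer: 2 7
4 5
6 7
1 7
5 8
1 5
1 3
3 9
9 10

Derivation:
Initial degrees: {1:3, 2:1, 3:2, 4:1, 5:3, 6:1, 7:3, 8:1, 9:2, 10:1}
Step 1: smallest deg-1 vertex = 2, p_1 = 7. Add edge {2,7}. Now deg[2]=0, deg[7]=2.
Step 2: smallest deg-1 vertex = 4, p_2 = 5. Add edge {4,5}. Now deg[4]=0, deg[5]=2.
Step 3: smallest deg-1 vertex = 6, p_3 = 7. Add edge {6,7}. Now deg[6]=0, deg[7]=1.
Step 4: smallest deg-1 vertex = 7, p_4 = 1. Add edge {1,7}. Now deg[7]=0, deg[1]=2.
Step 5: smallest deg-1 vertex = 8, p_5 = 5. Add edge {5,8}. Now deg[8]=0, deg[5]=1.
Step 6: smallest deg-1 vertex = 5, p_6 = 1. Add edge {1,5}. Now deg[5]=0, deg[1]=1.
Step 7: smallest deg-1 vertex = 1, p_7 = 3. Add edge {1,3}. Now deg[1]=0, deg[3]=1.
Step 8: smallest deg-1 vertex = 3, p_8 = 9. Add edge {3,9}. Now deg[3]=0, deg[9]=1.
Final: two remaining deg-1 vertices are 9, 10. Add edge {9,10}.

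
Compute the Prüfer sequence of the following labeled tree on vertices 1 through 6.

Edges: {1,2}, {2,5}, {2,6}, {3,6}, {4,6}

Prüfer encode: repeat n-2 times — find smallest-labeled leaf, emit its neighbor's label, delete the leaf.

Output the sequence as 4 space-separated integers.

Answer: 2 6 6 2

Derivation:
Step 1: leaves = {1,3,4,5}. Remove smallest leaf 1, emit neighbor 2.
Step 2: leaves = {3,4,5}. Remove smallest leaf 3, emit neighbor 6.
Step 3: leaves = {4,5}. Remove smallest leaf 4, emit neighbor 6.
Step 4: leaves = {5,6}. Remove smallest leaf 5, emit neighbor 2.
Done: 2 vertices remain (2, 6). Sequence = [2 6 6 2]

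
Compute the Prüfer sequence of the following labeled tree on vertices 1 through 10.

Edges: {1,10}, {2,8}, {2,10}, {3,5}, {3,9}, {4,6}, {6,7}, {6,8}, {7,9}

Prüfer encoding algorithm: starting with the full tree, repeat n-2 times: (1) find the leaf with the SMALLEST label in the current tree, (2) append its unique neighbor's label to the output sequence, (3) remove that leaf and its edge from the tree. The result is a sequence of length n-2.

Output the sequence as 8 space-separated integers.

Step 1: leaves = {1,4,5}. Remove smallest leaf 1, emit neighbor 10.
Step 2: leaves = {4,5,10}. Remove smallest leaf 4, emit neighbor 6.
Step 3: leaves = {5,10}. Remove smallest leaf 5, emit neighbor 3.
Step 4: leaves = {3,10}. Remove smallest leaf 3, emit neighbor 9.
Step 5: leaves = {9,10}. Remove smallest leaf 9, emit neighbor 7.
Step 6: leaves = {7,10}. Remove smallest leaf 7, emit neighbor 6.
Step 7: leaves = {6,10}. Remove smallest leaf 6, emit neighbor 8.
Step 8: leaves = {8,10}. Remove smallest leaf 8, emit neighbor 2.
Done: 2 vertices remain (2, 10). Sequence = [10 6 3 9 7 6 8 2]

Answer: 10 6 3 9 7 6 8 2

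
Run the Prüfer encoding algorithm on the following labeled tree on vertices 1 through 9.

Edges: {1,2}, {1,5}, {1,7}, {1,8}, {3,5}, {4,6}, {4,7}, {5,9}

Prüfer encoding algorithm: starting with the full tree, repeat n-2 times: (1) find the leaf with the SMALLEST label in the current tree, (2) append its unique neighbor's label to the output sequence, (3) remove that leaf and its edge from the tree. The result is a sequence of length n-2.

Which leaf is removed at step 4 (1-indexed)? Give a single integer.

Answer: 4

Derivation:
Step 1: current leaves = {2,3,6,8,9}. Remove leaf 2 (neighbor: 1).
Step 2: current leaves = {3,6,8,9}. Remove leaf 3 (neighbor: 5).
Step 3: current leaves = {6,8,9}. Remove leaf 6 (neighbor: 4).
Step 4: current leaves = {4,8,9}. Remove leaf 4 (neighbor: 7).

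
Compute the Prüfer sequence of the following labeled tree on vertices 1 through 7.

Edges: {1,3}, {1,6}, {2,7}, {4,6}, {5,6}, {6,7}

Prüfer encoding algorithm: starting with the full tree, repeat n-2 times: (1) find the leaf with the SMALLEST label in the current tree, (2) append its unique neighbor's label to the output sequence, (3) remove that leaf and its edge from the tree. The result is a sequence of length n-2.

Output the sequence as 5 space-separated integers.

Step 1: leaves = {2,3,4,5}. Remove smallest leaf 2, emit neighbor 7.
Step 2: leaves = {3,4,5,7}. Remove smallest leaf 3, emit neighbor 1.
Step 3: leaves = {1,4,5,7}. Remove smallest leaf 1, emit neighbor 6.
Step 4: leaves = {4,5,7}. Remove smallest leaf 4, emit neighbor 6.
Step 5: leaves = {5,7}. Remove smallest leaf 5, emit neighbor 6.
Done: 2 vertices remain (6, 7). Sequence = [7 1 6 6 6]

Answer: 7 1 6 6 6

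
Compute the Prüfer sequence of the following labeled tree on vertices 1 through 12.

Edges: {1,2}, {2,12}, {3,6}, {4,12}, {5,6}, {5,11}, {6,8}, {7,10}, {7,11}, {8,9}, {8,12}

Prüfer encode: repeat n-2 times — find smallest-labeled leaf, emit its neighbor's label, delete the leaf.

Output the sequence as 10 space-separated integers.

Step 1: leaves = {1,3,4,9,10}. Remove smallest leaf 1, emit neighbor 2.
Step 2: leaves = {2,3,4,9,10}. Remove smallest leaf 2, emit neighbor 12.
Step 3: leaves = {3,4,9,10}. Remove smallest leaf 3, emit neighbor 6.
Step 4: leaves = {4,9,10}. Remove smallest leaf 4, emit neighbor 12.
Step 5: leaves = {9,10,12}. Remove smallest leaf 9, emit neighbor 8.
Step 6: leaves = {10,12}. Remove smallest leaf 10, emit neighbor 7.
Step 7: leaves = {7,12}. Remove smallest leaf 7, emit neighbor 11.
Step 8: leaves = {11,12}. Remove smallest leaf 11, emit neighbor 5.
Step 9: leaves = {5,12}. Remove smallest leaf 5, emit neighbor 6.
Step 10: leaves = {6,12}. Remove smallest leaf 6, emit neighbor 8.
Done: 2 vertices remain (8, 12). Sequence = [2 12 6 12 8 7 11 5 6 8]

Answer: 2 12 6 12 8 7 11 5 6 8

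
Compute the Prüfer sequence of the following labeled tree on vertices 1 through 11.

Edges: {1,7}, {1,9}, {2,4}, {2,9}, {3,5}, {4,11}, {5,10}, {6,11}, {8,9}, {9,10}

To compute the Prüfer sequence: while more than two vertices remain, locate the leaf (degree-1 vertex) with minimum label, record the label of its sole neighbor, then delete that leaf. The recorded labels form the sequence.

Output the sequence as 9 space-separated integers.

Answer: 5 10 11 1 9 9 9 2 4

Derivation:
Step 1: leaves = {3,6,7,8}. Remove smallest leaf 3, emit neighbor 5.
Step 2: leaves = {5,6,7,8}. Remove smallest leaf 5, emit neighbor 10.
Step 3: leaves = {6,7,8,10}. Remove smallest leaf 6, emit neighbor 11.
Step 4: leaves = {7,8,10,11}. Remove smallest leaf 7, emit neighbor 1.
Step 5: leaves = {1,8,10,11}. Remove smallest leaf 1, emit neighbor 9.
Step 6: leaves = {8,10,11}. Remove smallest leaf 8, emit neighbor 9.
Step 7: leaves = {10,11}. Remove smallest leaf 10, emit neighbor 9.
Step 8: leaves = {9,11}. Remove smallest leaf 9, emit neighbor 2.
Step 9: leaves = {2,11}. Remove smallest leaf 2, emit neighbor 4.
Done: 2 vertices remain (4, 11). Sequence = [5 10 11 1 9 9 9 2 4]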